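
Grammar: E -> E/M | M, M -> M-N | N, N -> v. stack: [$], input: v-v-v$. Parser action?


no handle on stack; shift 'v'
Action: shift


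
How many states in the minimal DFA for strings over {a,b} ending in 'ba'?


Track the longest suffix of input matching a prefix of 'ba': 3 classes (prefixes of length 0..2)
Minimal DFA: 3 states


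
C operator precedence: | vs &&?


'|' is bitwise OR (level 3); '&&' is logical AND (level 2)
Higher level binds tighter
'|' has higher precedence than '&&'


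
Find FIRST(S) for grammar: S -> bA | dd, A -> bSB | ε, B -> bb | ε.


Per alternative of S: FIRST(bA) = {b}; FIRST(dd) = {d}
FIRST(S) = {b, d}


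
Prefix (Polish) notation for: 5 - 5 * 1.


'*' binds tighter: tree is (- 5 (* 5 1))
Prefix: - 5 * 5 1


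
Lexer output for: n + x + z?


Scan left to right, longest-match per lexeme
Tokens: ID(n), OP(+), ID(x), OP(+), ID(z)


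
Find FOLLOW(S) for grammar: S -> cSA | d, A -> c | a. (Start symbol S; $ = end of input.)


$ ∈ FOLLOW(S). For each A -> αBβ: add FIRST(β)\{ε} to FOLLOW(B); if β nullable, add FOLLOW(A).
FOLLOW(S) = {$, a, c}


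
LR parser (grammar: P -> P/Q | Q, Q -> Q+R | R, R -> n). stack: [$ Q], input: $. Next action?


lookahead ∉ {+} so Q won't extend; reduce P -> Q
Action: reduce (P -> Q)


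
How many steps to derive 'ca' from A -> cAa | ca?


Derivation: A => ca
Steps: 1


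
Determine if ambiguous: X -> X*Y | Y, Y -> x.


precedence layered via separate nonterminal Y: deterministic
Unambiguous


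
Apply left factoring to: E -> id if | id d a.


Common prefix: 'id'
Factored: E -> id E', E' -> if | d a


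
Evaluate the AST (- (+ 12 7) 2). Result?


Evaluate inner: (+ 12 7) = 19
Evaluate root: (- 19 2) = 17
Result: 17


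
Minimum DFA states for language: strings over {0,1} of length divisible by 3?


Track length mod 3: states 0..2, accept at 0
Minimal DFA: 3 states


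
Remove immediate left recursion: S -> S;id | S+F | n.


Left-recursive alternatives: S;id, S+F; non-recursive: n
Introduce S': S -> nS', S' -> ;idS' | +FS' | ε


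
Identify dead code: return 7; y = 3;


statement follows a return and is unreachable
Dead: 'y = 3'


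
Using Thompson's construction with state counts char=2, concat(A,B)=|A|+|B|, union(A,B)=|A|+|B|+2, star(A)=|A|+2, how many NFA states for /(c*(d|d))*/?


Syntax tree has 3 char leaf(s), 1 union(s), 2 star(s)
chars contribute 3×2 = 6; each union adds +2; each star adds +2
Total: 6 + 2 + 4 = 12 states


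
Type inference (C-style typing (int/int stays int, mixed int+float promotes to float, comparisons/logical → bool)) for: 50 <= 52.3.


Operand types: int <= float
Rule: comparison yields bool
Result type: bool


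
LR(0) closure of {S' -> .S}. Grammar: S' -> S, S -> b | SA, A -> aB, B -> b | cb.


Start: S' -> .S
For each item with dot before a nonterminal B, add B -> .γ for every B-production
Closure: [S' -> .S, S -> .b, S -> .SA]


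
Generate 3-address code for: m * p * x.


Break into single-operator statements:
t1 = m * p
t2 = t1 * x


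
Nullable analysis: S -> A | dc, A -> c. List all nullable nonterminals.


A nonterminal is nullable iff some alternative derives ε (directly, or every symbol in it is nullable)
Nullable: {}


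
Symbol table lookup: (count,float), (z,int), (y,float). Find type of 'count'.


Lookup 'count' → type float


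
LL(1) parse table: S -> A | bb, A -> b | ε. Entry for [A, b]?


For [A, b]: 'b' ∈ FIRST(b)
Entry: A -> b


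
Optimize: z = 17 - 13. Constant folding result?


17 - 13 = 4 at compile time
Optimized: z = 4


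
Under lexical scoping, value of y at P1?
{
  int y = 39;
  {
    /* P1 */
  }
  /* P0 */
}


P1's block does not declare y; resolves to the enclosing declaration at depth 0
y = 39


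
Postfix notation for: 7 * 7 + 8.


Left to right (same or higher precedence on left)
Postfix: 7 7 * 8 +


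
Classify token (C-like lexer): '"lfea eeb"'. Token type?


Pattern: double-quoted sequence
Type: STRING_LITERAL


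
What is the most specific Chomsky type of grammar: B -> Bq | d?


Left-linear: every RHS is a terminal or one nonterminal followed by a terminal
Classification: Type 3 (Regular)


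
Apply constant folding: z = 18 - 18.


18 - 18 = 0 at compile time
Optimized: z = 0


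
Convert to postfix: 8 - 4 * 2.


* has higher precedence, evaluate 4*2 first
Postfix: 8 4 2 * -


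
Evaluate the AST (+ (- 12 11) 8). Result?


Evaluate inner: (- 12 11) = 1
Evaluate root: (+ 1 8) = 9
Result: 9


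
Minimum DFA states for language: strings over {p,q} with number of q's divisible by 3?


Track (count of q) mod 3: states 0..2, accept at 0
Minimal DFA: 3 states


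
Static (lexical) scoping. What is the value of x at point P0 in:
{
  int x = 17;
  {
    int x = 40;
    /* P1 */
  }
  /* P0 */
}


x declared in the same block as P0
x = 17


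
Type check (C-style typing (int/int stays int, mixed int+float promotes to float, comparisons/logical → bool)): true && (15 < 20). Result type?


Operand types: bool && bool
Rule: logical operators take bool operands and yield bool
Result type: bool


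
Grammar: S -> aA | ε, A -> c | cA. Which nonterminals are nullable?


A nonterminal is nullable iff some alternative derives ε (directly, or every symbol in it is nullable)
Nullable: {S}


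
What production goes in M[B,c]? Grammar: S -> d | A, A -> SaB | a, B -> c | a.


For [B, c]: 'c' ∈ FIRST(c)
Entry: B -> c


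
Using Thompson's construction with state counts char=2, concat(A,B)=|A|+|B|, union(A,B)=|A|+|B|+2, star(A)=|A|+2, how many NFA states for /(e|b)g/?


Syntax tree has 3 char leaf(s), 1 union(s), 0 star(s)
chars contribute 3×2 = 6; each union adds +2; each star adds +2
Total: 6 + 2 + 0 = 8 states


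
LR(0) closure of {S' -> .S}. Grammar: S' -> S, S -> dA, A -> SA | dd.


Start: S' -> .S
For each item with dot before a nonterminal B, add B -> .γ for every B-production
Closure: [S' -> .S, S -> .dA]


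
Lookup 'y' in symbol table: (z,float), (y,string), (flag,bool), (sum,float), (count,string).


Lookup 'y' → type string


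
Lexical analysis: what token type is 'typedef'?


Pattern: reserved word
Type: KEYWORD


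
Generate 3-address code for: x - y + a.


Break into single-operator statements:
t1 = x - y
t2 = t1 + a


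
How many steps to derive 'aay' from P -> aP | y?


Derivation: P => aP => aaP => aay
Steps: 3


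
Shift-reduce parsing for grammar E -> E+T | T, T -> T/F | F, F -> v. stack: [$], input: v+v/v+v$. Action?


no handle on stack; shift 'v'
Action: shift


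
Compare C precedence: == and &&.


'==' is equality (level 6); '&&' is logical AND (level 2)
Higher level binds tighter
'==' has higher precedence than '&&'


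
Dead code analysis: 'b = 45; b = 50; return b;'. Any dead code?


first assignment to b is overwritten before any read
Dead: 'b = 45'


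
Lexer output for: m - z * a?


Scan left to right, longest-match per lexeme
Tokens: ID(m), OP(-), ID(z), OP(*), ID(a)


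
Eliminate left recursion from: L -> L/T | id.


Left-recursive alternatives: L/T; non-recursive: id
Introduce L': L -> idL', L' -> /TL' | ε


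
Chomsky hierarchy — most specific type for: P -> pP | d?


Right-linear: every RHS is a terminal or a terminal followed by one nonterminal
Classification: Type 3 (Regular)


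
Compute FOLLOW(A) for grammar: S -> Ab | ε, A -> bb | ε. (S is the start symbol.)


$ ∈ FOLLOW(S). For each A -> αBβ: add FIRST(β)\{ε} to FOLLOW(B); if β nullable, add FOLLOW(A).
FOLLOW(A) = {b}


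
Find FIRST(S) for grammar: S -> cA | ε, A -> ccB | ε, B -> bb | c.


Per alternative of S: FIRST(cA) = {c}; FIRST(ε) = {ε}
FIRST(S) = {c, ε}


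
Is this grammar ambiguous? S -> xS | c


right-linear, alternatives start with distinct terminals 'x' vs 'c': unique leftmost derivation
Unambiguous


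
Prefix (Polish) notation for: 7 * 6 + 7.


left-to-right (same/higher precedence on left): tree is (+ (* 7 6) 7)
Prefix: + * 7 6 7


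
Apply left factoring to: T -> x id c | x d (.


Common prefix: 'x'
Factored: T -> x T', T' -> id c | d (


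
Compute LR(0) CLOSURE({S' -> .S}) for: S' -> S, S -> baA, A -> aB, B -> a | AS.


Start: S' -> .S
For each item with dot before a nonterminal B, add B -> .γ for every B-production
Closure: [S' -> .S, S -> .baA]


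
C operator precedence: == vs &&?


'==' is equality (level 6); '&&' is logical AND (level 2)
Higher level binds tighter
'==' has higher precedence than '&&'


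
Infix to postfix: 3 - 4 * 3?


* has higher precedence, evaluate 4*3 first
Postfix: 3 4 3 * -


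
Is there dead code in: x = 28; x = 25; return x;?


first assignment to x is overwritten before any read
Dead: 'x = 28'


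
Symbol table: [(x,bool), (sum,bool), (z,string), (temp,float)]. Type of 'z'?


Lookup 'z' → type string


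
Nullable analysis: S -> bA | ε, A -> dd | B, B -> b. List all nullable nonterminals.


A nonterminal is nullable iff some alternative derives ε (directly, or every symbol in it is nullable)
Nullable: {S}


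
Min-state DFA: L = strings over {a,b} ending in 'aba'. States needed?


Track the longest suffix of input matching a prefix of 'aba': 4 classes (prefixes of length 0..3)
Minimal DFA: 4 states


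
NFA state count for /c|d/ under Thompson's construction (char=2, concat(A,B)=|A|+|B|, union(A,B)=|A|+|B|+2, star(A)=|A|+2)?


Syntax tree has 2 char leaf(s), 1 union(s), 0 star(s)
chars contribute 2×2 = 4; each union adds +2; each star adds +2
Total: 4 + 2 + 0 = 6 states


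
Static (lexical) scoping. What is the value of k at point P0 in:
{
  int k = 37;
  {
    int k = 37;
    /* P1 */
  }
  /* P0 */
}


k declared in the same block as P0
k = 37


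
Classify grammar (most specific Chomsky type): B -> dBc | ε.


Single nonterminal LHS, but d^n c^n is not regular
Classification: Type 2 (Context-Free)


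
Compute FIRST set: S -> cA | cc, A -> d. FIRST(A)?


Per alternative of A: FIRST(d) = {d}
FIRST(A) = {d}


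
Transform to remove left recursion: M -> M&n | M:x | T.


Left-recursive alternatives: M&n, M:x; non-recursive: T
Introduce M': M -> TM', M' -> &nM' | :xM' | ε


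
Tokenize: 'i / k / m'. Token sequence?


Scan left to right, longest-match per lexeme
Tokens: ID(i), OP(/), ID(k), OP(/), ID(m)


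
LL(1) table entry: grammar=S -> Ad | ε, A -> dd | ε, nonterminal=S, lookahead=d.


For [S, d]: 'd' ∈ FIRST(Ad)
Entry: S -> Ad


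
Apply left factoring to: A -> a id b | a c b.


Common prefix: 'a'
Factored: A -> a A', A' -> id b | c b


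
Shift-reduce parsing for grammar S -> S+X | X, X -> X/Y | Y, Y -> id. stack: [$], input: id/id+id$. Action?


no handle on stack; shift 'id'
Action: shift


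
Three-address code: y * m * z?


Break into single-operator statements:
t1 = y * m
t2 = t1 * z


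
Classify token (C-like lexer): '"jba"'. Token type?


Pattern: double-quoted sequence
Type: STRING_LITERAL


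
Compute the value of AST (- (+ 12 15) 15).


Evaluate inner: (+ 12 15) = 27
Evaluate root: (- 27 15) = 12
Result: 12


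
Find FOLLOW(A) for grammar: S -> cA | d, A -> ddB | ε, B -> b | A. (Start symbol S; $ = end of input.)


$ ∈ FOLLOW(S). For each A -> αBβ: add FIRST(β)\{ε} to FOLLOW(B); if β nullable, add FOLLOW(A).
FOLLOW(A) = {$}


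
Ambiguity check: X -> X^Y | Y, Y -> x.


precedence layered via separate nonterminal Y: deterministic
Unambiguous


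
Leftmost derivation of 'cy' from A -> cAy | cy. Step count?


Derivation: A => cy
Steps: 1


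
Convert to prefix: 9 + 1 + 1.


left-to-right (same/higher precedence on left): tree is (+ (+ 9 1) 1)
Prefix: + + 9 1 1


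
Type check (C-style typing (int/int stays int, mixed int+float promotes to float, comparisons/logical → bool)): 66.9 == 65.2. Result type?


Operand types: float == float
Rule: comparison yields bool
Result type: bool


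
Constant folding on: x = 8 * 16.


8 * 16 = 128 at compile time
Optimized: x = 128


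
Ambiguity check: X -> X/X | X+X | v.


'v/v+v' has two parse trees (no precedence encoded between / and +)
Ambiguous


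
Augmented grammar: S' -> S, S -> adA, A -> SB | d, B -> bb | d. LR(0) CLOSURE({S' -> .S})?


Start: S' -> .S
For each item with dot before a nonterminal B, add B -> .γ for every B-production
Closure: [S' -> .S, S -> .adA]


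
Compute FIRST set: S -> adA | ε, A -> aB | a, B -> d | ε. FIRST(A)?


Per alternative of A: FIRST(aB) = {a}; FIRST(a) = {a}
FIRST(A) = {a}


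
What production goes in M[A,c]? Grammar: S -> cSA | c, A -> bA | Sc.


For [A, c]: 'c' ∈ FIRST(Sc)
Entry: A -> Sc


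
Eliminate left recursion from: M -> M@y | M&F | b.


Left-recursive alternatives: M@y, M&F; non-recursive: b
Introduce M': M -> bM', M' -> @yM' | &FM' | ε


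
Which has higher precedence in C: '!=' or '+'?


'+' is additive (level 9); '!=' is equality (level 6)
Higher level binds tighter
'+' has higher precedence than '!='


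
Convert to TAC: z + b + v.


Break into single-operator statements:
t1 = z + b
t2 = t1 + v


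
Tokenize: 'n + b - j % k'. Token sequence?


Scan left to right, longest-match per lexeme
Tokens: ID(n), OP(+), ID(b), OP(-), ID(j), OP(%), ID(k)


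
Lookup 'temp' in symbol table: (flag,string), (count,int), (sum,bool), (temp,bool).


Lookup 'temp' → type bool


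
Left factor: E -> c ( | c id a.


Common prefix: 'c'
Factored: E -> c E', E' -> ( | id a


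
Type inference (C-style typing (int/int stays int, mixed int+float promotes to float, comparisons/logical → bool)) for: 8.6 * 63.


Operand types: float * int
Rule: mixed int/float promotes to float; int/int stays int
Result type: float


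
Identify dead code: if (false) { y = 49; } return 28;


condition is constant false, so the whole block is unreachable
Dead: 'if (false) { y = 49; }'


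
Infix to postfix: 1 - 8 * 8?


* has higher precedence, evaluate 8*8 first
Postfix: 1 8 8 * -


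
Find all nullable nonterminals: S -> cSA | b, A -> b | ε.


A nonterminal is nullable iff some alternative derives ε (directly, or every symbol in it is nullable)
Nullable: {A}


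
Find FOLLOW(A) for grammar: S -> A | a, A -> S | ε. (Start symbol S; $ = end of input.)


$ ∈ FOLLOW(S). For each A -> αBβ: add FIRST(β)\{ε} to FOLLOW(B); if β nullable, add FOLLOW(A).
FOLLOW(A) = {$}


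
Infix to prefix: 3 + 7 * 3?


'*' binds tighter: tree is (+ 3 (* 7 3))
Prefix: + 3 * 7 3


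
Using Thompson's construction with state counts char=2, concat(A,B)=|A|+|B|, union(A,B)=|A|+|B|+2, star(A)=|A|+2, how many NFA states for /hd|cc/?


Syntax tree has 4 char leaf(s), 1 union(s), 0 star(s)
chars contribute 4×2 = 8; each union adds +2; each star adds +2
Total: 8 + 2 + 0 = 10 states


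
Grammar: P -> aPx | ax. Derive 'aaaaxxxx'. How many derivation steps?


Derivation: P => aPx => aaPxx => aaaPxxx => aaaaxxxx
Steps: 4


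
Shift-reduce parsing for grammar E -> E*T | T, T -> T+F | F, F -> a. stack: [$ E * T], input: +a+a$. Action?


'+' can extend T; shift to build T -> T+F
Action: shift


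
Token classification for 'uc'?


Pattern: letter/underscore followed by alphanumerics, not a keyword
Type: IDENTIFIER


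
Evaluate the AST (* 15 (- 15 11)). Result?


Evaluate inner: (- 15 11) = 4
Evaluate root: (* 15 4) = 60
Result: 60


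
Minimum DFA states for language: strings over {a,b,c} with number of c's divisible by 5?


Track (count of c) mod 5: states 0..4, accept at 0
Minimal DFA: 5 states


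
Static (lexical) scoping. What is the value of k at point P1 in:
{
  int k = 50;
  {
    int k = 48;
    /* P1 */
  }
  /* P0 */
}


k declared in the same block as P1
k = 48


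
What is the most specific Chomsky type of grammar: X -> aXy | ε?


Single nonterminal LHS, but a^n y^n is not regular
Classification: Type 2 (Context-Free)


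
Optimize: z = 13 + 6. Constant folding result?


13 + 6 = 19 at compile time
Optimized: z = 19


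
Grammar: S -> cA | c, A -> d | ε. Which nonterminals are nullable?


A nonterminal is nullable iff some alternative derives ε (directly, or every symbol in it is nullable)
Nullable: {A}


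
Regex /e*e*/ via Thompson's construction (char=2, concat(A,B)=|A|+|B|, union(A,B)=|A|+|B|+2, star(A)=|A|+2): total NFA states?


Syntax tree has 2 char leaf(s), 0 union(s), 2 star(s)
chars contribute 2×2 = 4; each union adds +2; each star adds +2
Total: 4 + 0 + 4 = 8 states


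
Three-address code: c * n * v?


Break into single-operator statements:
t1 = c * n
t2 = t1 * v


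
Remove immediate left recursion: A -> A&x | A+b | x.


Left-recursive alternatives: A&x, A+b; non-recursive: x
Introduce A': A -> xA', A' -> &xA' | +bA' | ε


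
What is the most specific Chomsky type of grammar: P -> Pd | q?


Left-linear: every RHS is a terminal or one nonterminal followed by a terminal
Classification: Type 3 (Regular)


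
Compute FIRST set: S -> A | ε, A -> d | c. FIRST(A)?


Per alternative of A: FIRST(d) = {d}; FIRST(c) = {c}
FIRST(A) = {c, d}


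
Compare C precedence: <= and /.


'/' is multiplicative (level 10); '<=' is relational (level 7)
Higher level binds tighter
'/' has higher precedence than '<='


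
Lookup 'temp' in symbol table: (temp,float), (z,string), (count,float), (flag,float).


Lookup 'temp' → type float


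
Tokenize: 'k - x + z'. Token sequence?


Scan left to right, longest-match per lexeme
Tokens: ID(k), OP(-), ID(x), OP(+), ID(z)


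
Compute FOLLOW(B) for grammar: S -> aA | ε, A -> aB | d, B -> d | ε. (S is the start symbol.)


$ ∈ FOLLOW(S). For each A -> αBβ: add FIRST(β)\{ε} to FOLLOW(B); if β nullable, add FOLLOW(A).
FOLLOW(B) = {$}


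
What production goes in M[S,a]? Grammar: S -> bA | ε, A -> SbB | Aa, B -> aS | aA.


For [S, a]: ε is nullable and 'a' ∈ FOLLOW(S)
Entry: S -> ε


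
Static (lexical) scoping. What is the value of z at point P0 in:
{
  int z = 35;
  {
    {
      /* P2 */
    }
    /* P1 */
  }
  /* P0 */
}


z declared in the same block as P0
z = 35


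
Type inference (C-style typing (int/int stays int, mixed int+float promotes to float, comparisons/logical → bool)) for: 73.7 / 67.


Operand types: float / int
Rule: mixed int/float promotes to float; int/int stays int
Result type: float


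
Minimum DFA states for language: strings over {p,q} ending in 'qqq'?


Track the longest suffix of input matching a prefix of 'qqq': 4 classes (prefixes of length 0..3)
Minimal DFA: 4 states


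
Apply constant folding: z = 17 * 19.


17 * 19 = 323 at compile time
Optimized: z = 323


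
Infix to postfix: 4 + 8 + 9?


Left to right (same or higher precedence on left)
Postfix: 4 8 + 9 +


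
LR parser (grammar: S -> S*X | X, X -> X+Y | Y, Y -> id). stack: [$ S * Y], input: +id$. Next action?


'Y' (not preceded by X+) is the handle for X -> Y
Action: reduce (X -> Y)


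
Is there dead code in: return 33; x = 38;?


statement follows a return and is unreachable
Dead: 'x = 38'


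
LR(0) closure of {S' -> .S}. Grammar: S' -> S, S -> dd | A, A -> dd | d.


Start: S' -> .S
For each item with dot before a nonterminal B, add B -> .γ for every B-production
Closure: [S' -> .S, S -> .dd, S -> .A, A -> .dd, A -> .d]


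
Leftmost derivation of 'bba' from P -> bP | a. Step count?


Derivation: P => bP => bbP => bba
Steps: 3


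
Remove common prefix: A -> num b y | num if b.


Common prefix: 'num'
Factored: A -> num A', A' -> b y | if b


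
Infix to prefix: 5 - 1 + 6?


left-to-right (same/higher precedence on left): tree is (+ (- 5 1) 6)
Prefix: + - 5 1 6


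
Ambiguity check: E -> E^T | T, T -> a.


precedence layered via separate nonterminal T: deterministic
Unambiguous


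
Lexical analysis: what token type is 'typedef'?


Pattern: reserved word
Type: KEYWORD


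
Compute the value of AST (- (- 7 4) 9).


Evaluate inner: (- 7 4) = 3
Evaluate root: (- 3 9) = -6
Result: -6


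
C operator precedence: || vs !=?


'!=' is equality (level 6); '||' is logical OR (level 1)
Higher level binds tighter
'!=' has higher precedence than '||'


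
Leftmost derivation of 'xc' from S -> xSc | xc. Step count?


Derivation: S => xc
Steps: 1


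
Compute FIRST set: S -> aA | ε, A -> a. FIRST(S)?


Per alternative of S: FIRST(aA) = {a}; FIRST(ε) = {ε}
FIRST(S) = {a, ε}


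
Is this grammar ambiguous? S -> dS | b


right-linear, alternatives start with distinct terminals 'd' vs 'b': unique leftmost derivation
Unambiguous


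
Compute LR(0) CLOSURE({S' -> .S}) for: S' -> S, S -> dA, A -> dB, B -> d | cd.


Start: S' -> .S
For each item with dot before a nonterminal B, add B -> .γ for every B-production
Closure: [S' -> .S, S -> .dA]


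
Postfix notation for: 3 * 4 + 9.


Left to right (same or higher precedence on left)
Postfix: 3 4 * 9 +


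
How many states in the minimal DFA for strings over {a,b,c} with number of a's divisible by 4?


Track (count of a) mod 4: states 0..3, accept at 0
Minimal DFA: 4 states


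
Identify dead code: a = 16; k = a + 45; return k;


a is read by k's definition; k is returned
No dead code


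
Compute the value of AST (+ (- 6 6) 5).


Evaluate inner: (- 6 6) = 0
Evaluate root: (+ 0 5) = 5
Result: 5


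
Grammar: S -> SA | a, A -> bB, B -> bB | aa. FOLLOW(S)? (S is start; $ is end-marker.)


$ ∈ FOLLOW(S). For each A -> αBβ: add FIRST(β)\{ε} to FOLLOW(B); if β nullable, add FOLLOW(A).
FOLLOW(S) = {$, b}


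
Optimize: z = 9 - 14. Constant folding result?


9 - 14 = -5 at compile time
Optimized: z = -5


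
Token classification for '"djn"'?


Pattern: double-quoted sequence
Type: STRING_LITERAL


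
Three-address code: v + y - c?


Break into single-operator statements:
t1 = v + y
t2 = t1 - c


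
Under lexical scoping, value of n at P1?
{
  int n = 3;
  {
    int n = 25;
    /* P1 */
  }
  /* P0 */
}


n declared in the same block as P1
n = 25


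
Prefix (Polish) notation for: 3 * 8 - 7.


left-to-right (same/higher precedence on left): tree is (- (* 3 8) 7)
Prefix: - * 3 8 7


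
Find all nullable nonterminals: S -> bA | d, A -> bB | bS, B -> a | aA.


A nonterminal is nullable iff some alternative derives ε (directly, or every symbol in it is nullable)
Nullable: {}


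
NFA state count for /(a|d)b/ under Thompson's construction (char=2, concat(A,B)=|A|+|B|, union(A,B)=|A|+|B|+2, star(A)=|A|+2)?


Syntax tree has 3 char leaf(s), 1 union(s), 0 star(s)
chars contribute 3×2 = 6; each union adds +2; each star adds +2
Total: 6 + 2 + 0 = 8 states


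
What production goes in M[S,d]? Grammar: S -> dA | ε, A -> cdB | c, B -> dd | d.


For [S, d]: 'd' ∈ FIRST(dA)
Entry: S -> dA


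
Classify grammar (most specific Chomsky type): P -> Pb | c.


Left-linear: every RHS is a terminal or one nonterminal followed by a terminal
Classification: Type 3 (Regular)


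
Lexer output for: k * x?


Scan left to right, longest-match per lexeme
Tokens: ID(k), OP(*), ID(x)


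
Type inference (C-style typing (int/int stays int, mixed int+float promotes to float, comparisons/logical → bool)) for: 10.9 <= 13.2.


Operand types: float <= float
Rule: comparison yields bool
Result type: bool


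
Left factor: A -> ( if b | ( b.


Common prefix: '('
Factored: A -> ( A', A' -> if b | b


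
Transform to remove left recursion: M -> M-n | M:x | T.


Left-recursive alternatives: M-n, M:x; non-recursive: T
Introduce M': M -> TM', M' -> -nM' | :xM' | ε


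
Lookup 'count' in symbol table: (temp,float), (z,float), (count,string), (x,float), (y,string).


Lookup 'count' → type string


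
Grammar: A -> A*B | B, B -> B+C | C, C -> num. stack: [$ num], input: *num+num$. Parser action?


'num' on top is the handle for C -> num
Action: reduce (C -> num)


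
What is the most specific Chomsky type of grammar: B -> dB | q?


Right-linear: every RHS is a terminal or a terminal followed by one nonterminal
Classification: Type 3 (Regular)


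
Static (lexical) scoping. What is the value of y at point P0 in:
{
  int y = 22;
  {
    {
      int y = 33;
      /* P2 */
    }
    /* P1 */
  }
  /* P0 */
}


y declared in the same block as P0
y = 22


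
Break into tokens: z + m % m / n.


Scan left to right, longest-match per lexeme
Tokens: ID(z), OP(+), ID(m), OP(%), ID(m), OP(/), ID(n)


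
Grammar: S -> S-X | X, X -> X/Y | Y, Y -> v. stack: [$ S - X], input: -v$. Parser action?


handle 'S-X' on top; lookahead ∈ FOLLOW(S) = {-, $}
Action: reduce (S -> S-X)


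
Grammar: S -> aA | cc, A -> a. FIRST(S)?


Per alternative of S: FIRST(aA) = {a}; FIRST(cc) = {c}
FIRST(S) = {a, c}


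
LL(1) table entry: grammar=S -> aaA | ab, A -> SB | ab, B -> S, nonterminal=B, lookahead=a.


For [B, a]: 'a' ∈ FIRST(S)
Entry: B -> S


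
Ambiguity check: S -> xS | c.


right-linear, alternatives start with distinct terminals 'x' vs 'c': unique leftmost derivation
Unambiguous


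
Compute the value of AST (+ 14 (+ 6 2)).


Evaluate inner: (+ 6 2) = 8
Evaluate root: (+ 14 8) = 22
Result: 22


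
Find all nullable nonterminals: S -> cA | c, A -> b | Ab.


A nonterminal is nullable iff some alternative derives ε (directly, or every symbol in it is nullable)
Nullable: {}


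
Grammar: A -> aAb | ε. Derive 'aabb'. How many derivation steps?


Derivation: A => aAb => aaAbb => aabb
Steps: 3


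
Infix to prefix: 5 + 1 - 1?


left-to-right (same/higher precedence on left): tree is (- (+ 5 1) 1)
Prefix: - + 5 1 1


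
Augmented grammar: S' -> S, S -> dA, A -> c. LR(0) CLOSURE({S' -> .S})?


Start: S' -> .S
For each item with dot before a nonterminal B, add B -> .γ for every B-production
Closure: [S' -> .S, S -> .dA]


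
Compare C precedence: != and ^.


'!=' is equality (level 6); '^' is bitwise XOR (level 4)
Higher level binds tighter
'!=' has higher precedence than '^'


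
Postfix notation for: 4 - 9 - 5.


Left to right (same or higher precedence on left)
Postfix: 4 9 - 5 -


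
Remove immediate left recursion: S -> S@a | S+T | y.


Left-recursive alternatives: S@a, S+T; non-recursive: y
Introduce S': S -> yS', S' -> @aS' | +TS' | ε


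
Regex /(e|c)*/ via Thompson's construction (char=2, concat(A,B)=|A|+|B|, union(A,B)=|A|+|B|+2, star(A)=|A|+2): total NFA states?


Syntax tree has 2 char leaf(s), 1 union(s), 1 star(s)
chars contribute 2×2 = 4; each union adds +2; each star adds +2
Total: 4 + 2 + 2 = 8 states


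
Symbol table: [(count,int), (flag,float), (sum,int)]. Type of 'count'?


Lookup 'count' → type int


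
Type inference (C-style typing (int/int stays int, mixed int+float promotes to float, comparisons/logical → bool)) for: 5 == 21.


Operand types: int == int
Rule: comparison yields bool
Result type: bool


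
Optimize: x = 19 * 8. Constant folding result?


19 * 8 = 152 at compile time
Optimized: x = 152


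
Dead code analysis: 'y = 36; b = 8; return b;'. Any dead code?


y is assigned but never read
Dead: 'y = 36'


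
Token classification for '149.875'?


Pattern: digits with a decimal point
Type: FLOAT_LITERAL


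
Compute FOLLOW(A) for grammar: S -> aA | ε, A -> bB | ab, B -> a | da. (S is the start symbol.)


$ ∈ FOLLOW(S). For each A -> αBβ: add FIRST(β)\{ε} to FOLLOW(B); if β nullable, add FOLLOW(A).
FOLLOW(A) = {$}


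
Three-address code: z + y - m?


Break into single-operator statements:
t1 = z + y
t2 = t1 - m


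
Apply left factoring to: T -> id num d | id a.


Common prefix: 'id'
Factored: T -> id T', T' -> num d | a


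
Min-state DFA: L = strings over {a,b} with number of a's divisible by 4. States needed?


Track (count of a) mod 4: states 0..3, accept at 0
Minimal DFA: 4 states


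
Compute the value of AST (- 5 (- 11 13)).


Evaluate inner: (- 11 13) = -2
Evaluate root: (- 5 -2) = 7
Result: 7


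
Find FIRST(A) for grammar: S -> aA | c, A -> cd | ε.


Per alternative of A: FIRST(cd) = {c}; FIRST(ε) = {ε}
FIRST(A) = {c, ε}


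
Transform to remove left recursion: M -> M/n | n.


Left-recursive alternatives: M/n; non-recursive: n
Introduce M': M -> nM', M' -> /nM' | ε


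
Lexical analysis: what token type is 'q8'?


Pattern: letter/underscore followed by alphanumerics, not a keyword
Type: IDENTIFIER


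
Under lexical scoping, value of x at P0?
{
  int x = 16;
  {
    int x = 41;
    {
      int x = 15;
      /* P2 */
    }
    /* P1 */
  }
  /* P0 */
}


x declared in the same block as P0
x = 16


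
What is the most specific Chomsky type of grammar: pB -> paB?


LHS has context (more than one symbol) and |LHS| ≤ |RHS|
Classification: Type 1 (Context-Sensitive)


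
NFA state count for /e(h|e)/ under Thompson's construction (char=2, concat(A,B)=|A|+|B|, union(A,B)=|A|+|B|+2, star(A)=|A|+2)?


Syntax tree has 3 char leaf(s), 1 union(s), 0 star(s)
chars contribute 3×2 = 6; each union adds +2; each star adds +2
Total: 6 + 2 + 0 = 8 states


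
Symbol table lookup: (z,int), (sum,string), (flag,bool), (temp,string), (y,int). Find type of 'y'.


Lookup 'y' → type int


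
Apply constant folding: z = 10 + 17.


10 + 17 = 27 at compile time
Optimized: z = 27


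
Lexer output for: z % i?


Scan left to right, longest-match per lexeme
Tokens: ID(z), OP(%), ID(i)


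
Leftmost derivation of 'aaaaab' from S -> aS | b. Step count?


Derivation: S => aS => aaS => aaaS => aaaaS => aaaaaS => aaaaab
Steps: 6


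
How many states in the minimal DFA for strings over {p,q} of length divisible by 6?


Track length mod 6: states 0..5, accept at 0
Minimal DFA: 6 states


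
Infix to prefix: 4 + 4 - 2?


left-to-right (same/higher precedence on left): tree is (- (+ 4 4) 2)
Prefix: - + 4 4 2


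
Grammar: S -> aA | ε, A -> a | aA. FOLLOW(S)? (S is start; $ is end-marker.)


$ ∈ FOLLOW(S). For each A -> αBβ: add FIRST(β)\{ε} to FOLLOW(B); if β nullable, add FOLLOW(A).
FOLLOW(S) = {$}


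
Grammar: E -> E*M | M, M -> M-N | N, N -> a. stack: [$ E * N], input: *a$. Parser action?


'N' (not preceded by M-) is the handle for M -> N
Action: reduce (M -> N)


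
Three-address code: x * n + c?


Break into single-operator statements:
t1 = x * n
t2 = t1 + c


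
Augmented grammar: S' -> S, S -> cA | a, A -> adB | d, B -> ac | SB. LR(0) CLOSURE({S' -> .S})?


Start: S' -> .S
For each item with dot before a nonterminal B, add B -> .γ for every B-production
Closure: [S' -> .S, S -> .cA, S -> .a]


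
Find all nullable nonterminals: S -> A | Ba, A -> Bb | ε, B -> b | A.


A nonterminal is nullable iff some alternative derives ε (directly, or every symbol in it is nullable)
Nullable: {A, B, S}


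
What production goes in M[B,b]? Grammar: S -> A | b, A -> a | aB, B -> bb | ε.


For [B, b]: 'b' ∈ FIRST(bb)
Entry: B -> bb


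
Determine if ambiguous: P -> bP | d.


right-linear, alternatives start with distinct terminals 'b' vs 'd': unique leftmost derivation
Unambiguous


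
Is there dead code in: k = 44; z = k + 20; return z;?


k is read by z's definition; z is returned
No dead code


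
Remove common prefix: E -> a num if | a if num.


Common prefix: 'a'
Factored: E -> a E', E' -> num if | if num


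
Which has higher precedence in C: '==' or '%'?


'%' is multiplicative (level 10); '==' is equality (level 6)
Higher level binds tighter
'%' has higher precedence than '=='


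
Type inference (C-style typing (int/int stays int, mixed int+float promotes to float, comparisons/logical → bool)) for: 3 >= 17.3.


Operand types: int >= float
Rule: comparison yields bool
Result type: bool


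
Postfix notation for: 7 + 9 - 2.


Left to right (same or higher precedence on left)
Postfix: 7 9 + 2 -


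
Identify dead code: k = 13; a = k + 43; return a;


k is read by a's definition; a is returned
No dead code


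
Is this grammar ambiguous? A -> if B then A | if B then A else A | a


dangling else: 'if B then if B then a else a' parses two ways
Ambiguous


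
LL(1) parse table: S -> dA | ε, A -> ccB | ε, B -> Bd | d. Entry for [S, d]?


For [S, d]: 'd' ∈ FIRST(dA)
Entry: S -> dA


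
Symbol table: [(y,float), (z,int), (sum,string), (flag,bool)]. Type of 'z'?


Lookup 'z' → type int


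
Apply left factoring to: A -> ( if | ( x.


Common prefix: '('
Factored: A -> ( A', A' -> if | x


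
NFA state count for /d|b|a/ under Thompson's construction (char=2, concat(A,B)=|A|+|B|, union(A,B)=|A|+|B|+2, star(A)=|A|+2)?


Syntax tree has 3 char leaf(s), 2 union(s), 0 star(s)
chars contribute 3×2 = 6; each union adds +2; each star adds +2
Total: 6 + 4 + 0 = 10 states


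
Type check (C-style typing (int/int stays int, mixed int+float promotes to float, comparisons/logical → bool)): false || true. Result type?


Operand types: bool || bool
Rule: logical operators take bool operands and yield bool
Result type: bool


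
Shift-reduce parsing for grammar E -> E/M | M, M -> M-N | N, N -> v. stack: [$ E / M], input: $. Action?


handle 'E/M' on top; lookahead ∈ FOLLOW(E) = {/, $}
Action: reduce (E -> E/M)


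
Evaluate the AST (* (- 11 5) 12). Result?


Evaluate inner: (- 11 5) = 6
Evaluate root: (* 6 12) = 72
Result: 72


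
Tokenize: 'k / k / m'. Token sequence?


Scan left to right, longest-match per lexeme
Tokens: ID(k), OP(/), ID(k), OP(/), ID(m)


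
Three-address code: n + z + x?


Break into single-operator statements:
t1 = n + z
t2 = t1 + x


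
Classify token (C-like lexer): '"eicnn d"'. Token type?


Pattern: double-quoted sequence
Type: STRING_LITERAL


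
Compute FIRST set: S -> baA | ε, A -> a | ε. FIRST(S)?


Per alternative of S: FIRST(baA) = {b}; FIRST(ε) = {ε}
FIRST(S) = {b, ε}


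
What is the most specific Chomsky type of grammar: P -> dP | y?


Right-linear: every RHS is a terminal or a terminal followed by one nonterminal
Classification: Type 3 (Regular)


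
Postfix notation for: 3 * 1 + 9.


Left to right (same or higher precedence on left)
Postfix: 3 1 * 9 +


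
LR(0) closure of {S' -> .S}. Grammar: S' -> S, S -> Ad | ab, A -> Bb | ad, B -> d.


Start: S' -> .S
For each item with dot before a nonterminal B, add B -> .γ for every B-production
Closure: [S' -> .S, S -> .Ad, S -> .ab, A -> .Bb, A -> .ad, B -> .d]


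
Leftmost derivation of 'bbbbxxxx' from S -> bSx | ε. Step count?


Derivation: S => bSx => bbSxx => bbbSxxx => bbbbSxxxx => bbbbxxxx
Steps: 5


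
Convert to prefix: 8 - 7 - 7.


left-to-right (same/higher precedence on left): tree is (- (- 8 7) 7)
Prefix: - - 8 7 7


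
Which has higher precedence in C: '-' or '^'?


'-' is additive (level 9); '^' is bitwise XOR (level 4)
Higher level binds tighter
'-' has higher precedence than '^'


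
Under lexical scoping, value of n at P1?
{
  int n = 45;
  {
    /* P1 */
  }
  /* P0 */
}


P1's block does not declare n; resolves to the enclosing declaration at depth 0
n = 45


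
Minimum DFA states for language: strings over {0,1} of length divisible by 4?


Track length mod 4: states 0..3, accept at 0
Minimal DFA: 4 states


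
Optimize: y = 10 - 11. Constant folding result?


10 - 11 = -1 at compile time
Optimized: y = -1


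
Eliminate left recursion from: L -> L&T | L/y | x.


Left-recursive alternatives: L&T, L/y; non-recursive: x
Introduce L': L -> xL', L' -> &TL' | /yL' | ε


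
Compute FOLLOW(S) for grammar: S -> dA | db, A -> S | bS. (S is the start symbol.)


$ ∈ FOLLOW(S). For each A -> αBβ: add FIRST(β)\{ε} to FOLLOW(B); if β nullable, add FOLLOW(A).
FOLLOW(S) = {$}


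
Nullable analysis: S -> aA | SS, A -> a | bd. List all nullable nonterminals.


A nonterminal is nullable iff some alternative derives ε (directly, or every symbol in it is nullable)
Nullable: {}


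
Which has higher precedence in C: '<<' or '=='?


'<<' is shift (level 8); '==' is equality (level 6)
Higher level binds tighter
'<<' has higher precedence than '=='


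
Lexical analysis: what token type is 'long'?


Pattern: reserved word
Type: KEYWORD


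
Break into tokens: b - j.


Scan left to right, longest-match per lexeme
Tokens: ID(b), OP(-), ID(j)


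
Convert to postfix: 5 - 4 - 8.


Left to right (same or higher precedence on left)
Postfix: 5 4 - 8 -


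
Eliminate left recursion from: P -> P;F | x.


Left-recursive alternatives: P;F; non-recursive: x
Introduce P': P -> xP', P' -> ;FP' | ε


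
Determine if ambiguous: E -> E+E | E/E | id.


'id+id/id' has two parse trees (no precedence encoded between + and /)
Ambiguous


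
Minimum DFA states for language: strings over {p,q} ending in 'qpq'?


Track the longest suffix of input matching a prefix of 'qpq': 4 classes (prefixes of length 0..3)
Minimal DFA: 4 states


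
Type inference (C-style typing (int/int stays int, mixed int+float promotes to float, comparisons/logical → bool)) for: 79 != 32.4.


Operand types: int != float
Rule: comparison yields bool
Result type: bool


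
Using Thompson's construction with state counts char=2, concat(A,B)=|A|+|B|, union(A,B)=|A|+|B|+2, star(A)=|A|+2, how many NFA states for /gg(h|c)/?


Syntax tree has 4 char leaf(s), 1 union(s), 0 star(s)
chars contribute 4×2 = 8; each union adds +2; each star adds +2
Total: 8 + 2 + 0 = 10 states


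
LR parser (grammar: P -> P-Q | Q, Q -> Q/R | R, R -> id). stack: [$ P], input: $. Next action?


start symbol P on stack, input exhausted
Action: accept


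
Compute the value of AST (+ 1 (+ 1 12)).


Evaluate inner: (+ 1 12) = 13
Evaluate root: (+ 1 13) = 14
Result: 14


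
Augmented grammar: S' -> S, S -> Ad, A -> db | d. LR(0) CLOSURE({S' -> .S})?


Start: S' -> .S
For each item with dot before a nonterminal B, add B -> .γ for every B-production
Closure: [S' -> .S, S -> .Ad, A -> .db, A -> .d]


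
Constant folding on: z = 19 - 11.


19 - 11 = 8 at compile time
Optimized: z = 8


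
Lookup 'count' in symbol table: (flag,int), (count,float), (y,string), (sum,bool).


Lookup 'count' → type float


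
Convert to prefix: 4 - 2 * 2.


'*' binds tighter: tree is (- 4 (* 2 2))
Prefix: - 4 * 2 2


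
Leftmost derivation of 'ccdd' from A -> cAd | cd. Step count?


Derivation: A => cAd => ccdd
Steps: 2


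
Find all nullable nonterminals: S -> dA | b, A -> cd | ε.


A nonterminal is nullable iff some alternative derives ε (directly, or every symbol in it is nullable)
Nullable: {A}


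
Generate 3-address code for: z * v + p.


Break into single-operator statements:
t1 = z * v
t2 = t1 + p


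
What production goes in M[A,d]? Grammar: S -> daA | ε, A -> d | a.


For [A, d]: 'd' ∈ FIRST(d)
Entry: A -> d


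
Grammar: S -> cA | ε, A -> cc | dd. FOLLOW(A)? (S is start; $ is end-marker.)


$ ∈ FOLLOW(S). For each A -> αBβ: add FIRST(β)\{ε} to FOLLOW(B); if β nullable, add FOLLOW(A).
FOLLOW(A) = {$}
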